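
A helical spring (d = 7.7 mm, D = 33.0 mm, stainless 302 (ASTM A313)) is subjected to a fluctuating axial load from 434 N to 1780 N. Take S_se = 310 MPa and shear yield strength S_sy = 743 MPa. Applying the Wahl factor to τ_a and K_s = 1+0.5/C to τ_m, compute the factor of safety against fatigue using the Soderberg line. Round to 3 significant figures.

1.17

C = D/d = 33.0/7.7 = 4.2857; K_W = (4C−1)/(4C−4)+0.615/C = 1.3718; K_s = 1+0.5/C = 1.1167
F_a = (F_max−F_min)/2 = 673 N; F_m = (F_max+F_min)/2 = 1107 N
τ_a = K_W·8F_aD/(πd³) = 1.3718 × 123.88 = 169.93 MPa
τ_m = K_s·8F_mD/(πd³) = 1.1167 × 203.76 = 227.54 MPa
Soderberg: 1/n_f = τ_a/S_se + τ_m/S_sy = 169.93/310 + 227.54/743 = 0.54817 + 0.30624 = 0.85441
n_f = 1/0.85441 = 1.17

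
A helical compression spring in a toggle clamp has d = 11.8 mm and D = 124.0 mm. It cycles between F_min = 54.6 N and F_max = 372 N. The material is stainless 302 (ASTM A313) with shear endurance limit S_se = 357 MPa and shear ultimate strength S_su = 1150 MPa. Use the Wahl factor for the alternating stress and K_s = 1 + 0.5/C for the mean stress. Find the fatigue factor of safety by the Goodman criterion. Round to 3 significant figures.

7.43

C = D/d = 124.0/11.8 = 10.5085; K_W = (4C−1)/(4C−4)+0.615/C = 1.1374; K_s = 1+0.5/C = 1.0476
F_a = (F_max−F_min)/2 = 158.7 N; F_m = (F_max+F_min)/2 = 213.3 N
τ_a = K_W·8F_aD/(πd³) = 1.1374 × 30.499 = 34.69 MPa
τ_m = K_s·8F_mD/(πd³) = 1.0476 × 40.993 = 42.943 MPa
Goodman: 1/n_f = τ_a/S_se + τ_m/S_su = 34.69/357 + 42.943/1150 = 0.09717 + 0.03734 = 0.13451
n_f = 1/0.13451 = 7.434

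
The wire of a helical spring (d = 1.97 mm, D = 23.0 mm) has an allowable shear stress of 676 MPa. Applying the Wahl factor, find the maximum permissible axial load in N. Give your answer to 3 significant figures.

C = D/d = 23.0/1.97 = 11.6751
K_W = (4C−1)/(4C−4) + 0.615/C = 45.701/42.701 + 0.0527 = 1.1229
τ_max = K·8FD/(πd³) → F_max = τ_allow·πd³/(8DK)
F_max = 676·π·1.97³/(8·23.0·1.1229) = 16237/206.62 = 78.582 N

78.6 N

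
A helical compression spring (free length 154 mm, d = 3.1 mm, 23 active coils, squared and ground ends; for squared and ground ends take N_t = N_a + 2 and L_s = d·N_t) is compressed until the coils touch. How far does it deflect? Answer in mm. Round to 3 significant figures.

N_t = 25; L_s = 3.1·25 = 77.5 mm
δ_solid = L₀ − L_s = 154 − 77.5 = 76.5 mm

76.5 mm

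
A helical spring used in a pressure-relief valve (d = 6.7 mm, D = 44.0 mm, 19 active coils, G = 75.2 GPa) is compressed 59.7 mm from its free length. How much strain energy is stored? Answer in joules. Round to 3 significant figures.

20.9 J

k = Gd⁴/(8D³N_a) = (75.2×10³)(6.7⁴)/(8·44.0³·19) = 11.703 N/mm
U = ½kδ² = 0.5 × 11.703 × 59.7² = 20856 N·mm = 20.856 J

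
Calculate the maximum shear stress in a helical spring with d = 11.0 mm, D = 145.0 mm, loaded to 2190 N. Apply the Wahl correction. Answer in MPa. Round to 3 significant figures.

673 MPa

Spring index C = D/d = 145.0/11.0 = 13.1818
K_W = (4C−1)/(4C−4) + 0.615/C = 51.727/48.727 + 0.0467 = 1.1082
τ₀ = 8FD/(πd³) = 8·2190·145.0/(π·11.0³) = 2.5404e+06/4181.5 = 607.54 MPa
τ_max = K·τ₀ = 1.1082 × 607.54 = 673.29 MPa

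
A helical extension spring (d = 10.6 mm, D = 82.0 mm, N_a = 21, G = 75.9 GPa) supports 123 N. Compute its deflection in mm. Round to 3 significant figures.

k = Gd⁴/(8D³N_a) = (75.9×10³)(10.6⁴)/(8·82.0³·21) = 10.345 N/mm
δ = F/k = 123 / 10.345 = 11.89 mm

11.9 mm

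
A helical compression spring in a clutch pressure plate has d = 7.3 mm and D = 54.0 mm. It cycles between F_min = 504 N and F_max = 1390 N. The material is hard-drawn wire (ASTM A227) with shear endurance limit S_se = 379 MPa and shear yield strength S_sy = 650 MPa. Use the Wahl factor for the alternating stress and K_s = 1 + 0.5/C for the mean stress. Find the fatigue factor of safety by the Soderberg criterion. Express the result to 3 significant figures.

0.956

C = D/d = 54.0/7.3 = 7.3973; K_W = (4C−1)/(4C−4)+0.615/C = 1.2004; K_s = 1+0.5/C = 1.0676
F_a = (F_max−F_min)/2 = 443 N; F_m = (F_max+F_min)/2 = 947 N
τ_a = K_W·8F_aD/(πd³) = 1.2004 × 156.59 = 187.97 MPa
τ_m = K_s·8F_mD/(πd³) = 1.0676 × 334.75 = 357.37 MPa
Soderberg: 1/n_f = τ_a/S_se + τ_m/S_sy = 187.97/379 + 357.37/650 = 0.49596 + 0.54980 = 1.0458
n_f = 1/1.0458 = 0.9562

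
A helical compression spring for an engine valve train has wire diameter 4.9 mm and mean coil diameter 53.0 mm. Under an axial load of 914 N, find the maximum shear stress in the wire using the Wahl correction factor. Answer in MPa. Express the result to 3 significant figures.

Spring index C = D/d = 53.0/4.9 = 10.8163
K_W = (4C−1)/(4C−4) + 0.615/C = 42.265/39.265 + 0.0569 = 1.1333
τ₀ = 8FD/(πd³) = 8·914·53.0/(π·4.9³) = 387536/369.61 = 1048.5 MPa
τ_max = K·τ₀ = 1.1333 × 1048.5 = 1188.2 MPa

1190 MPa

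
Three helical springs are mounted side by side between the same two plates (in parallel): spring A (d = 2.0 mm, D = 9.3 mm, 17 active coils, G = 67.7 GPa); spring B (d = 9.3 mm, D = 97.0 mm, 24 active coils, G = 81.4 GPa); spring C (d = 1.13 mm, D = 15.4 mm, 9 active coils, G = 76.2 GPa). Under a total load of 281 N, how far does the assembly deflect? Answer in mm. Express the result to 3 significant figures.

20.3 mm

k_A = Gd⁴/(8D³N_a) = (67.7×10³)(2.0⁴)/(8·9.3³·17) = 9.902 N/mm
k_B = Gd⁴/(8D³N_a) = (81.4×10³)(9.3⁴)/(8·97.0³·24) = 3.4749 N/mm
k_C = Gd⁴/(8D³N_a) = (76.2×10³)(1.13⁴)/(8·15.4³·9) = 0.47247 N/mm
Parallel: k_eq = 9.902 + 3.4749 + 0.47247 = 13.849 N/mm
δ = F/k_eq = 281/13.849 = 20.29 mm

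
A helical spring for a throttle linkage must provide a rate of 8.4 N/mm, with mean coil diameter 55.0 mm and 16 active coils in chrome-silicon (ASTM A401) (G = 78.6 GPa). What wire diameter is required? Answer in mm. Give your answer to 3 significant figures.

6.91 mm

d = (8D³N_a·k / G)^(1/4) = (8·55.0³·16·8.4 / (78.6×10³))^0.25
  = (2275.9)^0.25 = 6.9070 mm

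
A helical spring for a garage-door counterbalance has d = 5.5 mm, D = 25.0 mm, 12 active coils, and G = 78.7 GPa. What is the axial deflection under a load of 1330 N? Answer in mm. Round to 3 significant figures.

27.7 mm

k = Gd⁴/(8D³N_a) = (78.7×10³)(5.5⁴)/(8·25.0³·12) = 48.01 N/mm
δ = F/k = 1330 / 48.01 = 27.702 mm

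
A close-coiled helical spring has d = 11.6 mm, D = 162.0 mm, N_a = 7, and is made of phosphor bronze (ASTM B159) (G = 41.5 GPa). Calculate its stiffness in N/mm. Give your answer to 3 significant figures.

k = Gd⁴/(8D³N_a) = (41.5×10³ × 11.6⁴) / (8 × 162.0³ × 7)
  = 7.51415e+08 / 2.38086e+08 = 3.1561 N/mm

3.16 N/mm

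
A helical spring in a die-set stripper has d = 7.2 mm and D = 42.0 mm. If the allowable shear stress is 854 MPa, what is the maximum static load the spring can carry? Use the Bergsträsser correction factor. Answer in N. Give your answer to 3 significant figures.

C = D/d = 42.0/7.2 = 5.8333
K_B = (4C+2)/(4C−3) = 25.333/20.333 = 1.2459
τ_max = K·8FD/(πd³) → F_max = τ_allow·πd³/(8DK)
F_max = 854·π·7.2³/(8·42.0·1.2459) = 1.0014e+06/418.62 = 2392.1 N

2390 N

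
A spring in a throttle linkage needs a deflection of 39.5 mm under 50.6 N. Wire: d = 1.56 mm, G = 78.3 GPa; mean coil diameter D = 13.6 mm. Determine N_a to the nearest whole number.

Required rate k = F/δ = 50.6/39.5 = 1.281 N/mm
N_a = Gd⁴/(8D³k) = (78.3×10³ × 1.56⁴)/(8 × 13.6³ × 1.281)
    = 463725 / 25778.6 = 17.99 → 18 coils

18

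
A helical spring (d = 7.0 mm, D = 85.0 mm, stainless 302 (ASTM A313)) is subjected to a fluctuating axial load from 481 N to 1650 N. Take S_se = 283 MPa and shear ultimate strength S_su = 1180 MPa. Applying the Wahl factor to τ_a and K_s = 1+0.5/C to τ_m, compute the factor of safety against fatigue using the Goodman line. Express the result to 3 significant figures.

0.488

C = D/d = 85.0/7.0 = 12.1429; K_W = (4C−1)/(4C−4)+0.615/C = 1.1180; K_s = 1+0.5/C = 1.0412
F_a = (F_max−F_min)/2 = 584.5 N; F_m = (F_max+F_min)/2 = 1065.5 N
τ_a = K_W·8F_aD/(πd³) = 1.1180 × 368.85 = 412.36 MPa
τ_m = K_s·8F_mD/(πd³) = 1.0412 × 672.39 = 700.07 MPa
Goodman: 1/n_f = τ_a/S_se + τ_m/S_su = 412.36/283 + 700.07/1180 = 1.45709 + 0.59328 = 2.0504
n_f = 1/2.0504 = 0.4877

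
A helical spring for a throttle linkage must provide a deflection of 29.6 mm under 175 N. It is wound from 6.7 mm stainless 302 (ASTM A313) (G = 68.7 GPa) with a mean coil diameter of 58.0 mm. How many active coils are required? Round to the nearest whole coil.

15

Required rate k = F/δ = 175/29.6 = 5.9122 N/mm
N_a = Gd⁴/(8D³k) = (68.7×10³ × 6.7⁴)/(8 × 58.0³ × 5.9122)
    = 1.38438e+08 / 9.22827e+06 = 15 → 15 coils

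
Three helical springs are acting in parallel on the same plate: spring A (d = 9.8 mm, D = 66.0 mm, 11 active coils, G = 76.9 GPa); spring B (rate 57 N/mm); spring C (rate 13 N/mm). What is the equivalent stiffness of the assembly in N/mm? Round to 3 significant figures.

k_A = Gd⁴/(8D³N_a) = (76.9×10³)(9.8⁴)/(8·66.0³·11) = 28.036 N/mm
Parallel: k_eq = 28.036 + 57 + 13 = 98.036 N/mm

98.0 N/mm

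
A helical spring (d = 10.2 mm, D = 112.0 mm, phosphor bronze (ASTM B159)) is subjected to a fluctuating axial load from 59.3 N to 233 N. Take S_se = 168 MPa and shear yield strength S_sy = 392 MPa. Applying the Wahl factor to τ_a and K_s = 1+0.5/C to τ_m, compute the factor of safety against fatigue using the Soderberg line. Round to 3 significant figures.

3.82

C = D/d = 112.0/10.2 = 10.9804; K_W = (4C−1)/(4C−4)+0.615/C = 1.1312; K_s = 1+0.5/C = 1.0455
F_a = (F_max−F_min)/2 = 86.85 N; F_m = (F_max+F_min)/2 = 146.15 N
τ_a = K_W·8F_aD/(πd³) = 1.1312 × 23.341 = 26.403 MPa
τ_m = K_s·8F_mD/(πd³) = 1.0455 × 39.279 = 41.067 MPa
Soderberg: 1/n_f = τ_a/S_se + τ_m/S_sy = 26.403/168 + 41.067/392 = 0.15716 + 0.10476 = 0.26192
n_f = 1/0.26192 = 3.818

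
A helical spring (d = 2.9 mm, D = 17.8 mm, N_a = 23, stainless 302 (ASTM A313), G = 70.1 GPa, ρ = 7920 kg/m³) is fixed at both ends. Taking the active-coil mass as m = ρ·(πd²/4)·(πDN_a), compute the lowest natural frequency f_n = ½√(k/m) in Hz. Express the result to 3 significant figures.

133 Hz

k = Gd⁴/(8D³N_a) = (70.1×10³)(2.9⁴)/(8·17.8³·23) = 4.7778 N/mm = 4777.8 N/m
Wire length L = πDN_a = π·17.8·23 = 1286.2 mm
m = ρ·(πd²/4)·L = 7920 × 6.6052×10⁻⁶ m² × 1.2862 m = 0.067284 kg
f_n = ½√(k/m) = 0.5·√(4777.8/0.067284) = 0.5·√(71011) = 133.24 Hz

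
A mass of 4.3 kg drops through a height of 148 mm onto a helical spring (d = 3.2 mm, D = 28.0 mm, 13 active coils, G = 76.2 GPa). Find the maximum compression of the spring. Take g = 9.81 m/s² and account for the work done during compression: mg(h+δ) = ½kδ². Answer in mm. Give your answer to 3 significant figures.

73.0 mm

k = Gd⁴/(8D³N_a) = (76.2×10³)(3.2⁴)/(8·28.0³·13) = 3.4998 N/mm
W = mg = 4.3 × 9.81 = 42.183 N
½kδ² − Wδ − Wh = 0 → δ = (W + √(W² + 2kWh))/k
δ = (42.183 + √(1779.4 + 43699.5))/3.4998 = (42.183 + 213.26)/3.4998 = 72.987 mm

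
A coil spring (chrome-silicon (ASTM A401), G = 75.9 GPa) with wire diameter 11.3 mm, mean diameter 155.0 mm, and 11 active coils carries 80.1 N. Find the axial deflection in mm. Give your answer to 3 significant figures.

21.2 mm

k = Gd⁴/(8D³N_a) = (75.9×10³)(11.3⁴)/(8·155.0³·11) = 3.7764 N/mm
δ = F/k = 80.1 / 3.7764 = 21.211 mm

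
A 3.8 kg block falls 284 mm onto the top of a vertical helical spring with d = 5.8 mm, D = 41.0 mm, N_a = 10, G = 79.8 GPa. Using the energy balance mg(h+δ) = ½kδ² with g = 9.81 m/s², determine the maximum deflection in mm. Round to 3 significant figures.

38.3 mm

k = Gd⁴/(8D³N_a) = (79.8×10³)(5.8⁴)/(8·41.0³·10) = 16.378 N/mm
W = mg = 3.8 × 9.81 = 37.278 N
½kδ² − Wδ − Wh = 0 → δ = (W + √(W² + 2kWh))/k
δ = (37.278 + √(1389.6 + 346796))/16.378 = (37.278 + 590.07)/16.378 = 38.303 mm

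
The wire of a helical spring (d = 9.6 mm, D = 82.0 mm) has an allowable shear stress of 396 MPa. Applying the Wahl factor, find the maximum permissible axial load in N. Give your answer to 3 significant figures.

C = D/d = 82.0/9.6 = 8.5417
K_W = (4C−1)/(4C−4) + 0.615/C = 33.167/30.167 + 0.0720 = 1.1714
τ_max = K·8FD/(πd³) → F_max = τ_allow·πd³/(8DK)
F_max = 396·π·9.6³/(8·82.0·1.1714) = 1.1007e+06/768.47 = 1432.3 N

1430 N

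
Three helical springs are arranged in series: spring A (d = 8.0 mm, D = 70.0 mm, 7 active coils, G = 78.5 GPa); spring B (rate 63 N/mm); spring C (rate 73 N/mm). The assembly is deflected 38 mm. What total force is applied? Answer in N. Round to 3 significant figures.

k_A = Gd⁴/(8D³N_a) = (78.5×10³)(8.0⁴)/(8·70.0³·7) = 16.74 N/mm
Series: 1/k_eq = 1/16.74 + 1/63 + 1/73 = 0.08931; k_eq = 11.197 N/mm
F = k_eq·δ = 11.197·38 = 425.48 N

425 N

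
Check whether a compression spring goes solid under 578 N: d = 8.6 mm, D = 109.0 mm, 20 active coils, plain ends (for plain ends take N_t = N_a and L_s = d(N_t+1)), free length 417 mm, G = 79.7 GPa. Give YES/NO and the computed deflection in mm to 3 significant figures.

k = Gd⁴/(8D³N_a) = (79.7×10³)(8.6⁴)/(8·109.0³·20) = 2.104 N/mm
N_t = 20; L_s = 8.6·21 = 180.6 mm; δ_solid = L₀ − L_s = 417 − 180.6 = 236.4 mm
δ = F/k = 578/2.104 = 274.71 mm
δ ≥ δ_solid → spring goes solid

YES, δ = 275 mm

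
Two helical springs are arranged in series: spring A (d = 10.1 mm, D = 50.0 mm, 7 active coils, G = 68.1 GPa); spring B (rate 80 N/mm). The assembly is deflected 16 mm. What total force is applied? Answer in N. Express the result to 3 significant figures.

715 N

k_A = Gd⁴/(8D³N_a) = (68.1×10³)(10.1⁴)/(8·50.0³·7) = 101.24 N/mm
Series: 1/k_eq = 1/101.24 + 1/80 = 0.022378; k_eq = 44.687 N/mm
F = k_eq·δ = 44.687·16 = 714.99 N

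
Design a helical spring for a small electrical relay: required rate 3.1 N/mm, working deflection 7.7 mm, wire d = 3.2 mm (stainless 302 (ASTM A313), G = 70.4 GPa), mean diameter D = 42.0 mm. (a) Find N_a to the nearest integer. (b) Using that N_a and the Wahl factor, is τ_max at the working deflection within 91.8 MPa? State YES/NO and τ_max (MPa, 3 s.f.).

N_a = Gd⁴/(8D³k) = (70.4×10³)(3.2⁴)/(8·42.0³·3.1) = 4.018 → N_a = 4
Actual rate k = Gd⁴/(8D³·4) = 3.1137 N/mm
Working load F = kδ = 3.1137·7.7 = 23.975 N
C = 42.0/3.2 = 13.1250; K_W = (4C−1)/(4C−4)+0.615/C = 1.1087
τ_max = K_W·8FD/(πd³) = 1.1087·78.254 = 86.761 MPa
τ_max ≤ 91.8 MPa → acceptable

(a) 4 coils; (b) YES, τ_max = 86.8 MPa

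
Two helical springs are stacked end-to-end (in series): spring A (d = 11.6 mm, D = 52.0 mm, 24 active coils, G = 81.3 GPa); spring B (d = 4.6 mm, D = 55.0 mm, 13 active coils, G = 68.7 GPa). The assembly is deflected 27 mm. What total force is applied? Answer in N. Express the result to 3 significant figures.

46.5 N

k_A = Gd⁴/(8D³N_a) = (81.3×10³)(11.6⁴)/(8·52.0³·24) = 54.527 N/mm
k_B = Gd⁴/(8D³N_a) = (68.7×10³)(4.6⁴)/(8·55.0³·13) = 1.7777 N/mm
Series: 1/k_eq = 1/54.527 + 1/1.7777 = 0.58085; k_eq = 1.7216 N/mm
F = k_eq·δ = 1.7216·27 = 46.483 N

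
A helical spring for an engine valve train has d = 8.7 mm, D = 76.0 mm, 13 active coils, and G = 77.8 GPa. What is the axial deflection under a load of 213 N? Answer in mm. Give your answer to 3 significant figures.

21.8 mm

k = Gd⁴/(8D³N_a) = (77.8×10³)(8.7⁴)/(8·76.0³·13) = 9.763 N/mm
δ = F/k = 213 / 9.763 = 21.817 mm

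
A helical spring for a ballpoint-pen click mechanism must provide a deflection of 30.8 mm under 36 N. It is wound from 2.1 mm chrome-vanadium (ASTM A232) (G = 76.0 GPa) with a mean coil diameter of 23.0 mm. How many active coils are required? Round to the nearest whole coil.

13

Required rate k = F/δ = 36/30.8 = 1.1688 N/mm
N_a = Gd⁴/(8D³k) = (76.0×10³ × 2.1⁴)/(8 × 23.0³ × 1.1688)
    = 1.47806e+06 / 113769 = 12.99 → 13 coils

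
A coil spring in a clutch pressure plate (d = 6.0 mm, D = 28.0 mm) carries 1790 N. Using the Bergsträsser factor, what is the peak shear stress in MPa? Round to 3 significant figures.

Spring index C = D/d = 28.0/6.0 = 4.6667
K_B = (4C+2)/(4C−3) = 20.667/15.667 = 1.3191
τ₀ = 8FD/(πd³) = 8·1790·28.0/(π·6.0³) = 400960/678.58 = 590.88 MPa
τ_max = K·τ₀ = 1.3191 × 590.88 = 779.46 MPa

779 MPa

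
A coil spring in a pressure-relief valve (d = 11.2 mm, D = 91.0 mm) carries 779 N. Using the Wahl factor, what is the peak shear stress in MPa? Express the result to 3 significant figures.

Spring index C = D/d = 91.0/11.2 = 8.1250
K_W = (4C−1)/(4C−4) + 0.615/C = 31.500/28.500 + 0.0757 = 1.1810
τ₀ = 8FD/(πd³) = 8·779·91.0/(π·11.2³) = 567112/4413.7 = 128.49 MPa
τ_max = K·τ₀ = 1.1810 × 128.49 = 151.74 MPa

152 MPa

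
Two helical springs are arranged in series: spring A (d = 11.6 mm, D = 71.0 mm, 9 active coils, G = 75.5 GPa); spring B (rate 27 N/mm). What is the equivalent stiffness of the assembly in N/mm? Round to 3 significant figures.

k_A = Gd⁴/(8D³N_a) = (75.5×10³)(11.6⁴)/(8·71.0³·9) = 53.048 N/mm
Series: 1/k_eq = 1/53.048 + 1/27 = 0.055888; k_eq = 17.893 N/mm

17.9 N/mm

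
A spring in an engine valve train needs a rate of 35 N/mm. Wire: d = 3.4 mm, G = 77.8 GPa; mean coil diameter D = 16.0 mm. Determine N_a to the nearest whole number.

9

N_a = Gd⁴/(8D³k) = (77.8×10³ × 3.4⁴)/(8 × 16.0³ × 35)
    = 1.03967e+07 / 1.14688e+06 = 9.065 → 9 coils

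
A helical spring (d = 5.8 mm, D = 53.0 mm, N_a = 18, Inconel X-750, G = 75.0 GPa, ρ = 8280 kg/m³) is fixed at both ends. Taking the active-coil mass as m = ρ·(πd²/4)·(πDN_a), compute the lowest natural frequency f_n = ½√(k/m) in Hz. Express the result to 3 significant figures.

38.9 Hz

k = Gd⁴/(8D³N_a) = (75.0×10³)(5.8⁴)/(8·53.0³·18) = 3.959 N/mm = 3959 N/m
Wire length L = πDN_a = π·53.0·18 = 2997.1 mm
m = ρ·(πd²/4)·L = 8280 × 26.421×10⁻⁶ m² × 2.9971 m = 0.65565 kg
f_n = ½√(k/m) = 0.5·√(3959/0.65565) = 0.5·√(6038.2) = 38.853 Hz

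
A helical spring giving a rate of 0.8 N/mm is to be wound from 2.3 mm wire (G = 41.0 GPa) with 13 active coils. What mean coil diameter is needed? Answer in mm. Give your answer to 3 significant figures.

D = (Gd⁴/(8N_a·k))^(1/3) = (41.0×10³·2.3⁴/(8·13·0.8))^(1/3)
  = (13790.2)^(1/3) = 23.9804 mm

24.0 mm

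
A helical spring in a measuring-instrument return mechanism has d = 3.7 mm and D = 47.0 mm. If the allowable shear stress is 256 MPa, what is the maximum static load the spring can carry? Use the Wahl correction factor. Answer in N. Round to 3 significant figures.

97.4 N

C = D/d = 47.0/3.7 = 12.7027
K_W = (4C−1)/(4C−4) + 0.615/C = 49.811/46.811 + 0.0484 = 1.1125
τ_max = K·8FD/(πd³) → F_max = τ_allow·πd³/(8DK)
F_max = 256·π·3.7³/(8·47.0·1.1125) = 40738/418.3 = 97.388 N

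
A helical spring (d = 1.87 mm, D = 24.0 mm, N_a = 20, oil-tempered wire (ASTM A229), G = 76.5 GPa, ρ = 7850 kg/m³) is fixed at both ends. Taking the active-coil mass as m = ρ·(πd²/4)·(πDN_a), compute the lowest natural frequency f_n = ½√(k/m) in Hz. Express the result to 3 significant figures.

57.0 Hz

k = Gd⁴/(8D³N_a) = (76.5×10³)(1.87⁴)/(8·24.0³·20) = 0.42294 N/mm = 422.94 N/m
Wire length L = πDN_a = π·24.0·20 = 1508 mm
m = ρ·(πd²/4)·L = 7850 × 2.7465×10⁻⁶ m² × 1.508 m = 0.032511 kg
f_n = ½√(k/m) = 0.5·√(422.94/0.032511) = 0.5·√(13009) = 57.028 Hz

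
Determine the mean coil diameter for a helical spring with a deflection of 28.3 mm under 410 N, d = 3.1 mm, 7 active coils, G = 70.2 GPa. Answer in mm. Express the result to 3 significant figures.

Required rate k = F/δ = 410/28.3 = 14.488 N/mm
D = (Gd⁴/(8N_a·k))^(1/3) = (70.2×10³·3.1⁴/(8·7·14.488))^(1/3)
  = (7990.95)^(1/3) = 19.9925 mm

20.0 mm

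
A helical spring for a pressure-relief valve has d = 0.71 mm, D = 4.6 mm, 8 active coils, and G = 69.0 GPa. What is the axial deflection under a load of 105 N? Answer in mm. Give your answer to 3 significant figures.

37.3 mm

k = Gd⁴/(8D³N_a) = (69.0×10³)(0.71⁴)/(8·4.6³·8) = 2.8147 N/mm
δ = F/k = 105 / 2.8147 = 37.304 mm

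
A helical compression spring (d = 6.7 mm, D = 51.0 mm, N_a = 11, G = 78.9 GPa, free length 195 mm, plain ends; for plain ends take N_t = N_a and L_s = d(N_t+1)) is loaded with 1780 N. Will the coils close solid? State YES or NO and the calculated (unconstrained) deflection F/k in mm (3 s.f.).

k = Gd⁴/(8D³N_a) = (78.9×10³)(6.7⁴)/(8·51.0³·11) = 13.62 N/mm
N_t = 11; L_s = 6.7·12 = 80.4 mm; δ_solid = L₀ − L_s = 195 − 80.4 = 114.6 mm
δ = F/k = 1780/13.62 = 130.69 mm
δ ≥ δ_solid → spring goes solid

YES, δ = 131 mm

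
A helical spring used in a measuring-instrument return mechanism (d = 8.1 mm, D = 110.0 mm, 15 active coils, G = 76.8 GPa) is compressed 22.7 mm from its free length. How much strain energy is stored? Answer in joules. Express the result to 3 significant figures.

0.533 J

k = Gd⁴/(8D³N_a) = (76.8×10³)(8.1⁴)/(8·110.0³·15) = 2.0699 N/mm
U = ½kδ² = 0.5 × 2.0699 × 22.7² = 533.29 N·mm = 0.53329 J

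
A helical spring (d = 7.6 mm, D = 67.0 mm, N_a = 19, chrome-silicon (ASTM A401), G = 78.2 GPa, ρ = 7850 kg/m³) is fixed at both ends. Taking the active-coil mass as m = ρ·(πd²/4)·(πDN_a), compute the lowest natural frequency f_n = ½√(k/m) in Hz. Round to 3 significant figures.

k = Gd⁴/(8D³N_a) = (78.2×10³)(7.6⁴)/(8·67.0³·19) = 5.7068 N/mm = 5706.8 N/m
Wire length L = πDN_a = π·67.0·19 = 3999.2 mm
m = ρ·(πd²/4)·L = 7850 × 45.365×10⁻⁶ m² × 3.9992 m = 1.4242 kg
f_n = ½√(k/m) = 0.5·√(5706.8/1.4242) = 0.5·√(4007.1) = 31.651 Hz

31.7 Hz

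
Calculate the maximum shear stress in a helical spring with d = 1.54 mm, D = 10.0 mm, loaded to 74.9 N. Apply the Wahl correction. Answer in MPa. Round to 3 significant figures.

643 MPa

Spring index C = D/d = 10.0/1.54 = 6.4935
K_W = (4C−1)/(4C−4) + 0.615/C = 24.974/21.974 + 0.0947 = 1.2312
τ₀ = 8FD/(πd³) = 8·74.9·10.0/(π·1.54³) = 5992/11.474 = 522.23 MPa
τ_max = K·τ₀ = 1.2312 × 522.23 = 642.98 MPa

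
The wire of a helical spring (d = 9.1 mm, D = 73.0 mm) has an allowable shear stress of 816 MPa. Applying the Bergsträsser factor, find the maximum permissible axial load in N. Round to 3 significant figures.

C = D/d = 73.0/9.1 = 8.0220
K_B = (4C+2)/(4C−3) = 34.088/29.088 = 1.1719
τ_max = K·8FD/(πd³) → F_max = τ_allow·πd³/(8DK)
F_max = 816·π·9.1³/(8·73.0·1.1719) = 1.9318e+06/684.39 = 2822.7 N

2820 N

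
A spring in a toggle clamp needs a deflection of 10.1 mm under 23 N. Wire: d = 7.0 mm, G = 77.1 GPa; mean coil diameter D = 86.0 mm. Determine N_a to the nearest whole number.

16

Required rate k = F/δ = 23/10.1 = 2.2772 N/mm
N_a = Gd⁴/(8D³k) = (77.1×10³ × 7.0⁴)/(8 × 86.0³ × 2.2772)
    = 1.85117e+08 / 1.15876e+07 = 15.98 → 16 coils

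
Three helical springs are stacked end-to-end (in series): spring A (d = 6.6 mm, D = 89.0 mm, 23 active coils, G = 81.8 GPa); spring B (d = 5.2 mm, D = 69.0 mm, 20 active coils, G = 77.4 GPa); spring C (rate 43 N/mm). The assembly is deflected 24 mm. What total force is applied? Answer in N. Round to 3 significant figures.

k_A = Gd⁴/(8D³N_a) = (81.8×10³)(6.6⁴)/(8·89.0³·23) = 1.1966 N/mm
k_B = Gd⁴/(8D³N_a) = (77.4×10³)(5.2⁴)/(8·69.0³·20) = 1.0767 N/mm
Series: 1/k_eq = 1/1.1966 + 1/1.0767 + 1/43 = 1.7878; k_eq = 0.55936 N/mm
F = k_eq·δ = 0.55936·24 = 13.425 N

13.4 N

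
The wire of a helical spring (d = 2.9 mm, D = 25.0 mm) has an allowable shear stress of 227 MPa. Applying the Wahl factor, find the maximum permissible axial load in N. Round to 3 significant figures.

C = D/d = 25.0/2.9 = 8.6207
K_W = (4C−1)/(4C−4) + 0.615/C = 33.483/30.483 + 0.0713 = 1.1698
τ_max = K·8FD/(πd³) → F_max = τ_allow·πd³/(8DK)
F_max = 227·π·2.9³/(8·25.0·1.1698) = 17393/233.95 = 74.344 N

74.3 N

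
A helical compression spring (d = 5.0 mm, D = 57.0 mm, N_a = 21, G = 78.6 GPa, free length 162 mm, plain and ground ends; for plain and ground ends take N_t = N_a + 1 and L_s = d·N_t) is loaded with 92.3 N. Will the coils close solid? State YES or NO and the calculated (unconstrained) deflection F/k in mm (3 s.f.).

k = Gd⁴/(8D³N_a) = (78.6×10³)(5.0⁴)/(8·57.0³·21) = 1.579 N/mm
N_t = 22; L_s = 5.0·22 = 110 mm; δ_solid = L₀ − L_s = 162 − 110 = 52 mm
δ = F/k = 92.3/1.579 = 58.457 mm
δ ≥ δ_solid → spring goes solid

YES, δ = 58.5 mm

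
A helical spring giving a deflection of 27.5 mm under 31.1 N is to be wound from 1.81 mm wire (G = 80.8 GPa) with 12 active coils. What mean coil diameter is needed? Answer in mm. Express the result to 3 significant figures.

20.0 mm

Required rate k = F/δ = 31.1/27.5 = 1.1309 N/mm
D = (Gd⁴/(8N_a·k))^(1/3) = (80.8×10³·1.81⁴/(8·12·1.1309))^(1/3)
  = (7987.79)^(1/3) = 19.9898 mm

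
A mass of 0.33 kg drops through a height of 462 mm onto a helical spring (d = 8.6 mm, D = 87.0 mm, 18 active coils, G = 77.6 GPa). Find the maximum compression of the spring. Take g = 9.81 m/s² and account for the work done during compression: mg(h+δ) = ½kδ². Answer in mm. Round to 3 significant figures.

26.6 mm

k = Gd⁴/(8D³N_a) = (77.6×10³)(8.6⁴)/(8·87.0³·18) = 4.4765 N/mm
W = mg = 0.33 × 9.81 = 3.2373 N
½kδ² − Wδ − Wh = 0 → δ = (W + √(W² + 2kWh))/k
δ = (3.2373 + √(10.48 + 13390.3))/4.4765 = (3.2373 + 115.76)/4.4765 = 26.583 mm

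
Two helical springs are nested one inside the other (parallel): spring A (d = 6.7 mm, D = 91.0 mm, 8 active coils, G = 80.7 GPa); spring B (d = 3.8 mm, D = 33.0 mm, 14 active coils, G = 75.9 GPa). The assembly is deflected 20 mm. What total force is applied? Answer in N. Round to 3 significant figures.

146 N

k_A = Gd⁴/(8D³N_a) = (80.7×10³)(6.7⁴)/(8·91.0³·8) = 3.3719 N/mm
k_B = Gd⁴/(8D³N_a) = (75.9×10³)(3.8⁴)/(8·33.0³·14) = 3.932 N/mm
Parallel: k_eq = 3.3719 + 3.932 = 7.3039 N/mm
F = k_eq·δ = 7.3039·20 = 146.08 N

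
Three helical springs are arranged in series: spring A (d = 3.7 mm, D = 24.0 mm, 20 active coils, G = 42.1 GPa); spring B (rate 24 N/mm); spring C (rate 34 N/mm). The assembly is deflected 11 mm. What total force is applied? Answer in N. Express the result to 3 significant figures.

k_A = Gd⁴/(8D³N_a) = (42.1×10³)(3.7⁴)/(8·24.0³·20) = 3.5673 N/mm
Series: 1/k_eq = 1/3.5673 + 1/24 + 1/34 = 0.35141; k_eq = 2.8457 N/mm
F = k_eq·δ = 2.8457·11 = 31.303 N

31.3 N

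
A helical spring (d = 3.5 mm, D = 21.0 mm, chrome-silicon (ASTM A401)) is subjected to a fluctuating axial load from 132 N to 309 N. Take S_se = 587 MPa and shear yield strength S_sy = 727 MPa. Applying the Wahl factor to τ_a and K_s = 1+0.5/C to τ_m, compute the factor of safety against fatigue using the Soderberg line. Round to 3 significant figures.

1.55

C = D/d = 21.0/3.5 = 6.0000; K_W = (4C−1)/(4C−4)+0.615/C = 1.2525; K_s = 1+0.5/C = 1.0833
F_a = (F_max−F_min)/2 = 88.5 N; F_m = (F_max+F_min)/2 = 220.5 N
τ_a = K_W·8F_aD/(πd³) = 1.2525 × 110.38 = 138.25 MPa
τ_m = K_s·8F_mD/(πd³) = 1.0833 × 275.02 = 297.94 MPa
Soderberg: 1/n_f = τ_a/S_se + τ_m/S_sy = 138.25/587 + 297.94/727 = 0.23553 + 0.40982 = 0.64534
n_f = 1/0.64534 = 1.55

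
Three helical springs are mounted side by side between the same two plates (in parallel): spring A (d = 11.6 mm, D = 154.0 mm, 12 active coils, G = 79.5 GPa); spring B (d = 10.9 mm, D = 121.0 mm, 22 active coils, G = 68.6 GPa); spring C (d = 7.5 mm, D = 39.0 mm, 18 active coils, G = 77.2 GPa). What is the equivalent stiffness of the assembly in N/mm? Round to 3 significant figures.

k_A = Gd⁴/(8D³N_a) = (79.5×10³)(11.6⁴)/(8·154.0³·12) = 4.1055 N/mm
k_B = Gd⁴/(8D³N_a) = (68.6×10³)(10.9⁴)/(8·121.0³·22) = 3.1057 N/mm
k_C = Gd⁴/(8D³N_a) = (77.2×10³)(7.5⁴)/(8·39.0³·18) = 28.596 N/mm
Parallel: k_eq = 4.1055 + 3.1057 + 28.596 = 35.807 N/mm

35.8 N/mm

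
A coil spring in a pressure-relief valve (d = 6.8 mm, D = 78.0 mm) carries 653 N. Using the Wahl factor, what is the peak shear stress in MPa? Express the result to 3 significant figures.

Spring index C = D/d = 78.0/6.8 = 11.4706
K_W = (4C−1)/(4C−4) + 0.615/C = 44.882/41.882 + 0.0536 = 1.1252
τ₀ = 8FD/(πd³) = 8·653·78.0/(π·6.8³) = 407472/987.82 = 412.5 MPa
τ_max = K·τ₀ = 1.1252 × 412.5 = 464.16 MPa

464 MPa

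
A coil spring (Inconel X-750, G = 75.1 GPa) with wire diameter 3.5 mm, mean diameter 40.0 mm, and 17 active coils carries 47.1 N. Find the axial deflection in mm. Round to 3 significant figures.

k = Gd⁴/(8D³N_a) = (75.1×10³)(3.5⁴)/(8·40.0³·17) = 1.2948 N/mm
δ = F/k = 47.1 / 1.2948 = 36.377 mm

36.4 mm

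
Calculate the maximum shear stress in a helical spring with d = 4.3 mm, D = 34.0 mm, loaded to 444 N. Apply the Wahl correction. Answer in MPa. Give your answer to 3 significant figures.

574 MPa

Spring index C = D/d = 34.0/4.3 = 7.9070
K_W = (4C−1)/(4C−4) + 0.615/C = 30.628/27.628 + 0.0778 = 1.1864
τ₀ = 8FD/(πd³) = 8·444·34.0/(π·4.3³) = 120768/249.78 = 483.5 MPa
τ_max = K·τ₀ = 1.1864 × 483.5 = 573.61 MPa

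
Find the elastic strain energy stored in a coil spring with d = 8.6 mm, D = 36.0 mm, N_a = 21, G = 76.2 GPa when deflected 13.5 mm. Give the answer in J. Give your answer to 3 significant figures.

4.85 J

k = Gd⁴/(8D³N_a) = (76.2×10³)(8.6⁴)/(8·36.0³·21) = 53.178 N/mm
U = ½kδ² = 0.5 × 53.178 × 13.5² = 4845.8 N·mm = 4.8458 J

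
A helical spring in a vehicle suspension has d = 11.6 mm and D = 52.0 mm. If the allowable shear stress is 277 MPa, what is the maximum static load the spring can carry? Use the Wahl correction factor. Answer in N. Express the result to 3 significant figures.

2410 N

C = D/d = 52.0/11.6 = 4.4828
K_W = (4C−1)/(4C−4) + 0.615/C = 16.931/13.931 + 0.1372 = 1.3525
τ_max = K·8FD/(πd³) → F_max = τ_allow·πd³/(8DK)
F_max = 277·π·11.6³/(8·52.0·1.3525) = 1.3583e+06/562.66 = 2414.1 N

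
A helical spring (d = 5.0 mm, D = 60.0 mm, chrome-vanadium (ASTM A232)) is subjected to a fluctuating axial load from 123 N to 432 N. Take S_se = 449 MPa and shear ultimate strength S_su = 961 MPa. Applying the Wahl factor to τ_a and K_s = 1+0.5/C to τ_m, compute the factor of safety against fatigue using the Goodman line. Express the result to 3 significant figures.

C = D/d = 60.0/5.0 = 12.0000; K_W = (4C−1)/(4C−4)+0.615/C = 1.1194; K_s = 1+0.5/C = 1.0417
F_a = (F_max−F_min)/2 = 154.5 N; F_m = (F_max+F_min)/2 = 277.5 N
τ_a = K_W·8F_aD/(πd³) = 1.1194 × 188.85 = 211.4 MPa
τ_m = K_s·8F_mD/(πd³) = 1.0417 × 339.19 = 353.32 MPa
Goodman: 1/n_f = τ_a/S_se + τ_m/S_su = 211.4/449 + 353.32/961 = 0.47083 + 0.36766 = 0.83849
n_f = 1/0.83849 = 1.193

1.19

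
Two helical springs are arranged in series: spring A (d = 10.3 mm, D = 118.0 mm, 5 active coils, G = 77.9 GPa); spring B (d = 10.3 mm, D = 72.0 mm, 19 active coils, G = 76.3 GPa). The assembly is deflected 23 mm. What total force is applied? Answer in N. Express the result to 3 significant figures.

k_A = Gd⁴/(8D³N_a) = (77.9×10³)(10.3⁴)/(8·118.0³·5) = 13.341 N/mm
k_B = Gd⁴/(8D³N_a) = (76.3×10³)(10.3⁴)/(8·72.0³·19) = 15.137 N/mm
Series: 1/k_eq = 1/13.341 + 1/15.137 = 0.14102; k_eq = 7.0911 N/mm
F = k_eq·δ = 7.0911·23 = 163.09 N

163 N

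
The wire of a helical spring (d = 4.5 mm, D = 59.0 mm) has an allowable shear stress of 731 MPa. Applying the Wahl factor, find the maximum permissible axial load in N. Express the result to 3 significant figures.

400 N

C = D/d = 59.0/4.5 = 13.1111
K_W = (4C−1)/(4C−4) + 0.615/C = 51.444/48.444 + 0.0469 = 1.1088
τ_max = K·8FD/(πd³) → F_max = τ_allow·πd³/(8DK)
F_max = 731·π·4.5³/(8·59.0·1.1088) = 2.0927e+05/523.37 = 399.85 N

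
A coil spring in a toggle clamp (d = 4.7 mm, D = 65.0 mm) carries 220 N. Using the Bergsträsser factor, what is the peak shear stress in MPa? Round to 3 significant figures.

Spring index C = D/d = 65.0/4.7 = 13.8298
K_B = (4C+2)/(4C−3) = 57.319/52.319 = 1.0956
τ₀ = 8FD/(πd³) = 8·220·65.0/(π·4.7³) = 114400/326.17 = 350.74 MPa
τ_max = K·τ₀ = 1.0956 × 350.74 = 384.26 MPa

384 MPa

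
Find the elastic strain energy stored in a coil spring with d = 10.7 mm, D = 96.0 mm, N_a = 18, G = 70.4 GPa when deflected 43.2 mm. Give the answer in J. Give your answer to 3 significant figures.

6.76 J

k = Gd⁴/(8D³N_a) = (70.4×10³)(10.7⁴)/(8·96.0³·18) = 7.2432 N/mm
U = ½kδ² = 0.5 × 7.2432 × 43.2² = 6758.8 N·mm = 6.7588 J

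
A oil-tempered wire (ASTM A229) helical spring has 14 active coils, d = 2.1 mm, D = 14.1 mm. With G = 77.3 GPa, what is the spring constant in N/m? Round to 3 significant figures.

k = Gd⁴/(8D³N_a) = (77.3×10³ × 2.1⁴) / (8 × 14.1³ × 14)
  = 1.50334e+06 / 313961 = 4.7883 N/mm = 4788.3 N/m

4790 N/m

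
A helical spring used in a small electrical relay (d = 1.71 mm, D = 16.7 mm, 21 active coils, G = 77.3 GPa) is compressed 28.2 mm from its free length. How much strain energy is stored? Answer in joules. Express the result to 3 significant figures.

0.336 J

k = Gd⁴/(8D³N_a) = (77.3×10³)(1.71⁴)/(8·16.7³·21) = 0.84471 N/mm
U = ½kδ² = 0.5 × 0.84471 × 28.2² = 335.87 N·mm = 0.33587 J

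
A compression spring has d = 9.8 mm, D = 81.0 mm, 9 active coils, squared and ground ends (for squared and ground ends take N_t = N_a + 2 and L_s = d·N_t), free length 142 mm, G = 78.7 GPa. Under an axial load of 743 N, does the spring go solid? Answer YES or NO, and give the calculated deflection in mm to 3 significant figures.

YES, δ = 39.2 mm

k = Gd⁴/(8D³N_a) = (78.7×10³)(9.8⁴)/(8·81.0³·9) = 18.971 N/mm
N_t = 11; L_s = 9.8·11 = 107.8 mm; δ_solid = L₀ − L_s = 142 − 107.8 = 34.2 mm
δ = F/k = 743/18.971 = 39.165 mm
δ ≥ δ_solid → spring goes solid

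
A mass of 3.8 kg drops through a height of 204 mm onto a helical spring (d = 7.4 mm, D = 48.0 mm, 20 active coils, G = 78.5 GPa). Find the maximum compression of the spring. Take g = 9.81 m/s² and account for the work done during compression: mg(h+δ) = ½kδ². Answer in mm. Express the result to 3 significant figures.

36.7 mm

k = Gd⁴/(8D³N_a) = (78.5×10³)(7.4⁴)/(8·48.0³·20) = 13.303 N/mm
W = mg = 3.8 × 9.81 = 37.278 N
½kδ² − Wδ − Wh = 0 → δ = (W + √(W² + 2kWh))/k
δ = (37.278 + √(1389.6 + 202332))/13.303 = (37.278 + 451.36)/13.303 = 36.731 mm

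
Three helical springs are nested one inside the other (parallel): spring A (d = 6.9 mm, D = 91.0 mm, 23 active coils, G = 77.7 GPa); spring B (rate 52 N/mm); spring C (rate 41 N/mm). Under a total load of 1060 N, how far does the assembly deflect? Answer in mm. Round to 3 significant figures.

k_A = Gd⁴/(8D³N_a) = (77.7×10³)(6.9⁴)/(8·91.0³·23) = 1.2702 N/mm
Parallel: k_eq = 1.2702 + 52 + 41 = 94.27 N/mm
δ = F/k_eq = 1060/94.27 = 11.244 mm

11.2 mm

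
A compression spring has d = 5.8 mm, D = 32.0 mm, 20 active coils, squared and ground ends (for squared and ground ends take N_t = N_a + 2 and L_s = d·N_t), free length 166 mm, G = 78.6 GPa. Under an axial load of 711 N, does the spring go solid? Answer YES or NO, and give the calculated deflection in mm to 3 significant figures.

YES, δ = 41.9 mm

k = Gd⁴/(8D³N_a) = (78.6×10³)(5.8⁴)/(8·32.0³·20) = 16.965 N/mm
N_t = 22; L_s = 5.8·22 = 127.6 mm; δ_solid = L₀ − L_s = 166 − 127.6 = 38.4 mm
δ = F/k = 711/16.965 = 41.909 mm
δ ≥ δ_solid → spring goes solid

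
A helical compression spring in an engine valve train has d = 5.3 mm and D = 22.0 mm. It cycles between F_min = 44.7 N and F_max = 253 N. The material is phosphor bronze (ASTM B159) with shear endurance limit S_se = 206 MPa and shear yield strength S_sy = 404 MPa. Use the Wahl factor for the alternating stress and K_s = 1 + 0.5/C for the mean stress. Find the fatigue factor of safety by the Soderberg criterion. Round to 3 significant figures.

2.39

C = D/d = 22.0/5.3 = 4.1509; K_W = (4C−1)/(4C−4)+0.615/C = 1.3862; K_s = 1+0.5/C = 1.1205
F_a = (F_max−F_min)/2 = 104.15 N; F_m = (F_max+F_min)/2 = 148.85 N
τ_a = K_W·8F_aD/(πd³) = 1.3862 × 39.192 = 54.327 MPa
τ_m = K_s·8F_mD/(πd³) = 1.1205 × 56.012 = 62.759 MPa
Soderberg: 1/n_f = τ_a/S_se + τ_m/S_sy = 54.327/206 + 62.759/404 = 0.26372 + 0.15534 = 0.41907
n_f = 1/0.41907 = 2.386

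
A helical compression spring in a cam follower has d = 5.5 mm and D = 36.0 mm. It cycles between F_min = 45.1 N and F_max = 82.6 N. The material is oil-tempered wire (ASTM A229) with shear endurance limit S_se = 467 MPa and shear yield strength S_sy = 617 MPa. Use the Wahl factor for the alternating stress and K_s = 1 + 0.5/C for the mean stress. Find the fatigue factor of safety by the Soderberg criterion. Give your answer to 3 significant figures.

C = D/d = 36.0/5.5 = 6.5455; K_W = (4C−1)/(4C−4)+0.615/C = 1.2292; K_s = 1+0.5/C = 1.0764
F_a = (F_max−F_min)/2 = 18.75 N; F_m = (F_max+F_min)/2 = 63.85 N
τ_a = K_W·8F_aD/(πd³) = 1.2292 × 10.331 = 12.699 MPa
τ_m = K_s·8F_mD/(πd³) = 1.0764 × 35.182 = 37.869 MPa
Soderberg: 1/n_f = τ_a/S_se + τ_m/S_sy = 12.699/467 + 37.869/617 = 0.02719 + 0.06138 = 0.088569
n_f = 1/0.088569 = 11.29

11.3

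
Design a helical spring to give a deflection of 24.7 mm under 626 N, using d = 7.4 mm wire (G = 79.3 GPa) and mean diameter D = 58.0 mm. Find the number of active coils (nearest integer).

6

Required rate k = F/δ = 626/24.7 = 25.344 N/mm
N_a = Gd⁴/(8D³k) = (79.3×10³ × 7.4⁴)/(8 × 58.0³ × 25.344)
    = 2.37794e+08 / 3.95596e+07 = 6.011 → 6 coils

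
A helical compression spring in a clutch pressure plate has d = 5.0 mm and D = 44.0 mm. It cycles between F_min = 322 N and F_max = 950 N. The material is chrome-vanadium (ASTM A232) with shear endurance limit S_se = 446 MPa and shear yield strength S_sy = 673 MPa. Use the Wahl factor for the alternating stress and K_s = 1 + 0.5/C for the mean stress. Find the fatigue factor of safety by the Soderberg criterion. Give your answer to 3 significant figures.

0.613

C = D/d = 44.0/5.0 = 8.8000; K_W = (4C−1)/(4C−4)+0.615/C = 1.1660; K_s = 1+0.5/C = 1.0568
F_a = (F_max−F_min)/2 = 314 N; F_m = (F_max+F_min)/2 = 636 N
τ_a = K_W·8F_aD/(πd³) = 1.1660 × 281.46 = 328.19 MPa
τ_m = K_s·8F_mD/(πd³) = 1.0568 × 570.09 = 602.48 MPa
Soderberg: 1/n_f = τ_a/S_se + τ_m/S_sy = 328.19/446 + 602.48/673 = 0.73585 + 0.89521 = 1.6311
n_f = 1/1.6311 = 0.6131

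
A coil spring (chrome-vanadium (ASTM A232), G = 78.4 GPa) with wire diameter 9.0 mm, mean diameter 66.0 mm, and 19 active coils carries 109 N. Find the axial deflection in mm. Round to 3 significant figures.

9.26 mm

k = Gd⁴/(8D³N_a) = (78.4×10³)(9.0⁴)/(8·66.0³·19) = 11.771 N/mm
δ = F/k = 109 / 11.771 = 9.2601 mm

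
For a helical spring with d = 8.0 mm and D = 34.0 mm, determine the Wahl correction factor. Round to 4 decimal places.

1.3755

C = D/d = 34.0/8.0 = 4.2500
K_W = (4C−1)/(4C−4) + 0.615/C = 16.000/13.000 + 0.1447 = 1.3755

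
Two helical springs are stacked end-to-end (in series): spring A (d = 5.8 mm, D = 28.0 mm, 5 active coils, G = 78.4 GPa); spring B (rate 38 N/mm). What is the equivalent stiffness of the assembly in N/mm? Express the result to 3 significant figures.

k_A = Gd⁴/(8D³N_a) = (78.4×10³)(5.8⁴)/(8·28.0³·5) = 101.04 N/mm
Series: 1/k_eq = 1/101.04 + 1/38 = 0.036213; k_eq = 27.615 N/mm

27.6 N/mm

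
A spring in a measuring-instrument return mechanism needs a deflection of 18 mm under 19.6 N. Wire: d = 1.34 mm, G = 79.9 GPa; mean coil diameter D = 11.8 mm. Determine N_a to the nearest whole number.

18

Required rate k = F/δ = 19.6/18 = 1.0889 N/mm
N_a = Gd⁴/(8D³k) = (79.9×10³ × 1.34⁴)/(8 × 11.8³ × 1.0889)
    = 257612 / 14312.6 = 18 → 18 coils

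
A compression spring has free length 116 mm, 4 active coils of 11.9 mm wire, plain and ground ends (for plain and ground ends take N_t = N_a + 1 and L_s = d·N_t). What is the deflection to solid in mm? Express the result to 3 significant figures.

56.5 mm

N_t = 5; L_s = 11.9·5 = 59.5 mm
δ_solid = L₀ − L_s = 116 − 59.5 = 56.5 mm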